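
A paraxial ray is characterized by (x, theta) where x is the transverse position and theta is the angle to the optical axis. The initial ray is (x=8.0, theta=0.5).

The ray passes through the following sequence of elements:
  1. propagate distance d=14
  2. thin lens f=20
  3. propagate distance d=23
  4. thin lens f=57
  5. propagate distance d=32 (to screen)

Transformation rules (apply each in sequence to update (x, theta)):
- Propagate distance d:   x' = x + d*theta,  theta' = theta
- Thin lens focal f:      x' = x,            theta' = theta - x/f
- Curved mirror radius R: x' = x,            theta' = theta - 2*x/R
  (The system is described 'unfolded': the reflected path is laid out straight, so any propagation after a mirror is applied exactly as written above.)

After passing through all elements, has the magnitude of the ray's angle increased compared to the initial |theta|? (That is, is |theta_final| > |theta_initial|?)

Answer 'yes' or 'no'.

Answer: no

Derivation:
Initial: x=8.0000 theta=0.5000
After 1 (propagate distance d=14): x=15.0000 theta=0.5000
After 2 (thin lens f=20): x=15.0000 theta=-0.2500
After 3 (propagate distance d=23): x=9.2500 theta=-0.2500
After 4 (thin lens f=57): x=9.2500 theta=-47/114 (≈-0.4123)
After 5 (propagate distance d=32 (to screen)): x=-899/228 (≈-3.9430) theta=-47/114 (≈-0.4123)
|theta_initial|=0.5000 |theta_final|=47/114 (≈0.4123) -> not increased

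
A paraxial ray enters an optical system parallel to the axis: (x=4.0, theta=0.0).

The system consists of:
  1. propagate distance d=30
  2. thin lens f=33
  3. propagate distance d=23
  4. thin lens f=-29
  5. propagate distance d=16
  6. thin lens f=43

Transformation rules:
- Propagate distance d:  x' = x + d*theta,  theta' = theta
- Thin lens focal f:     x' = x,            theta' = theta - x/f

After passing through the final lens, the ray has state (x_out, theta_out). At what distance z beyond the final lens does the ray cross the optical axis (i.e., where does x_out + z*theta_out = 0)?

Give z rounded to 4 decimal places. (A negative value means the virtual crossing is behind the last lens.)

Initial: x=4.0000 theta=0.0000
After 1 (propagate distance d=30): x=4.0000 theta=0.0000
After 2 (thin lens f=33): x=4.0000 theta=-4/33 (≈-0.1212)
After 3 (propagate distance d=23): x=40/33 (≈1.2121) theta=-4/33 (≈-0.1212)
After 4 (thin lens f=-29): x=40/33 (≈1.2121) theta=-76/957 (≈-0.0794)
After 5 (propagate distance d=16): x=-56/957 (≈-0.0585) theta=-76/957 (≈-0.0794)
After 6 (thin lens f=43): x=-56/957 (≈-0.0585) theta=-292/3741 (≈-0.0781)
z_focus = -x_out/theta_out = -(-56/957)/(-292/3741) = -602/803 ≈ -0.7497
Rounded to 4 decimal places: z = -0.7497

Answer: -0.7497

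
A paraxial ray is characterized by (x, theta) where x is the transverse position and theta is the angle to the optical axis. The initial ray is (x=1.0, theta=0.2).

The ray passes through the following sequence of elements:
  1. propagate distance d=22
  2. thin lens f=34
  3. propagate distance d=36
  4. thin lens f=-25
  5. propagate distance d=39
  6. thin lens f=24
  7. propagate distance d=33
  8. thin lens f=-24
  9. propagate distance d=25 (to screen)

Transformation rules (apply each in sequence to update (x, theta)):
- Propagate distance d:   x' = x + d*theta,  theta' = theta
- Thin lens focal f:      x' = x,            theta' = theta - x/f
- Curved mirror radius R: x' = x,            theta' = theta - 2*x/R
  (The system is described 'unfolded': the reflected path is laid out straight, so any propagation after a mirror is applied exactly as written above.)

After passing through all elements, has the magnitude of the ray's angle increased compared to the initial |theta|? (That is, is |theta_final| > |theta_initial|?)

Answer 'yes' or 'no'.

Initial: x=1.0000 theta=0.2000
After 1 (propagate distance d=22): x=5.4000 theta=0.2000
After 2 (thin lens f=34): x=5.4000 theta=7/170 (≈0.0412)
After 3 (propagate distance d=36): x=117/17 (≈6.8824) theta=7/170 (≈0.0412)
After 4 (thin lens f=-25): x=117/17 (≈6.8824) theta=269/850 (≈0.3165)
After 5 (propagate distance d=39): x=16341/850 (≈19.2247) theta=269/850 (≈0.3165)
After 6 (thin lens f=24): x=16341/850 (≈19.2247) theta=-659/1360 (≈-0.4846)
After 7 (propagate distance d=33): x=21993/6800 (≈3.2343) theta=-659/1360 (≈-0.4846)
After 8 (thin lens f=-24): x=21993/6800 (≈3.2343) theta=-19029/54400 (≈-0.3498)
After 9 (propagate distance d=25 (to screen)): x=-299781/54400 (≈-5.5107) theta=-19029/54400 (≈-0.3498)
|theta_initial|=0.2000 |theta_final|=19029/54400 (≈0.3498) -> increased

Answer: yes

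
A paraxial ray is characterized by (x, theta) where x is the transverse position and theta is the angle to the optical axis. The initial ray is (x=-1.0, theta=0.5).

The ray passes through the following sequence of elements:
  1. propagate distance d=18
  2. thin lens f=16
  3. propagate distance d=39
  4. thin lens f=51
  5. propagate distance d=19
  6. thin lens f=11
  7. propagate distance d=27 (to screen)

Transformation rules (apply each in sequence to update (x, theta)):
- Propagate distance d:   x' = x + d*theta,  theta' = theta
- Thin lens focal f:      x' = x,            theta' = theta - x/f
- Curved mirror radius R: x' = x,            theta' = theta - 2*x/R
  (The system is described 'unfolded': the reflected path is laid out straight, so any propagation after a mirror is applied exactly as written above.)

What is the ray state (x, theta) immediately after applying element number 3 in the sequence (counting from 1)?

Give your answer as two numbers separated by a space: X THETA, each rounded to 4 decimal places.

Answer: 8.0000 0.0000

Derivation:
Initial: x=-1.0000 theta=0.5000
After 1 (propagate distance d=18): x=8.0000 theta=0.5000
After 2 (thin lens f=16): x=8.0000 theta=0.0000
After 3 (propagate distance d=39): x=8.0000 theta=0.0000
Rounded to 4 decimal places: x = 8.0000, theta = 0.0000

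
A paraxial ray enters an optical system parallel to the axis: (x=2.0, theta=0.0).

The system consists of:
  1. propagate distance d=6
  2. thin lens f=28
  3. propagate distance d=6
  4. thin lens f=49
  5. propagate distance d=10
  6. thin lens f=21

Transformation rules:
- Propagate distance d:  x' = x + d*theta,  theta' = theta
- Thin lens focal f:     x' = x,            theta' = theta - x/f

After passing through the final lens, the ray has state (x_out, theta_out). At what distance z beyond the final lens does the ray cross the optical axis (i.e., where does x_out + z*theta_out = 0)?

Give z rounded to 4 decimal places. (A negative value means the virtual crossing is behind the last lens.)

Initial: x=2.0000 theta=0.0000
After 1 (propagate distance d=6): x=2.0000 theta=0.0000
After 2 (thin lens f=28): x=2.0000 theta=-1/14 (≈-0.0714)
After 3 (propagate distance d=6): x=11/7 (≈1.5714) theta=-1/14 (≈-0.0714)
After 4 (thin lens f=49): x=11/7 (≈1.5714) theta=-71/686 (≈-0.1035)
After 5 (propagate distance d=10): x=184/343 (≈0.5364) theta=-71/686 (≈-0.1035)
After 6 (thin lens f=21): x=184/343 (≈0.5364) theta=-1859/14406 (≈-0.1290)
z_focus = -x_out/theta_out = -(184/343)/(-1859/14406) = 7728/1859 ≈ 4.1571
Rounded to 4 decimal places: z = 4.1571

Answer: 4.1571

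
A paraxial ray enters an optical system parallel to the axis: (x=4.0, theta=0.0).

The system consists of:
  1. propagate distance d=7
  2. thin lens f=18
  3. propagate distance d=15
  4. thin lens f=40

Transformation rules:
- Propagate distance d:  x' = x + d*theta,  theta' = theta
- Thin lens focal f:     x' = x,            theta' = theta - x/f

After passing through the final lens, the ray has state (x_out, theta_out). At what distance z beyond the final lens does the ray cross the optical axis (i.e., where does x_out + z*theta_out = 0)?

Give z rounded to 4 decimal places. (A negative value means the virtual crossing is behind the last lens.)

Answer: 2.7907

Derivation:
Initial: x=4.0000 theta=0.0000
After 1 (propagate distance d=7): x=4.0000 theta=0.0000
After 2 (thin lens f=18): x=4.0000 theta=-2/9 (≈-0.2222)
After 3 (propagate distance d=15): x=2/3 (≈0.6667) theta=-2/9 (≈-0.2222)
After 4 (thin lens f=40): x=2/3 (≈0.6667) theta=-43/180 (≈-0.2389)
z_focus = -x_out/theta_out = -(2/3)/(-43/180) = 120/43 ≈ 2.7907
Rounded to 4 decimal places: z = 2.7907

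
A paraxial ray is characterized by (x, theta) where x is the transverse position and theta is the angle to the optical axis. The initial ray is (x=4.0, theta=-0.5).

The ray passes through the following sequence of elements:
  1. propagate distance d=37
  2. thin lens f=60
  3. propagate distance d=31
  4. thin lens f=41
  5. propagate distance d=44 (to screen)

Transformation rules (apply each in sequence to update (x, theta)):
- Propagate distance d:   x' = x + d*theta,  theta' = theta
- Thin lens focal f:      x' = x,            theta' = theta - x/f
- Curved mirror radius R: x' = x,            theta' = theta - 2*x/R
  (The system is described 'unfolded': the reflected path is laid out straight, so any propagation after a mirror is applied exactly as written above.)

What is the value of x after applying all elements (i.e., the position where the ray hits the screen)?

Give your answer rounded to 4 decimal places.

Initial: x=4.0000 theta=-0.5000
After 1 (propagate distance d=37): x=-14.5000 theta=-0.5000
After 2 (thin lens f=60): x=-14.5000 theta=-31/120 (≈-0.2583)
After 3 (propagate distance d=31): x=-2701/120 (≈-22.5083) theta=-31/120 (≈-0.2583)
After 4 (thin lens f=41): x=-2701/120 (≈-22.5083) theta=143/492 (≈0.2907)
After 5 (propagate distance d=44 (to screen)): x=-47821/4920 (≈-9.7197) theta=143/492 (≈0.2907)
Rounded to 4 decimal places: x = -9.7197

Answer: -9.7197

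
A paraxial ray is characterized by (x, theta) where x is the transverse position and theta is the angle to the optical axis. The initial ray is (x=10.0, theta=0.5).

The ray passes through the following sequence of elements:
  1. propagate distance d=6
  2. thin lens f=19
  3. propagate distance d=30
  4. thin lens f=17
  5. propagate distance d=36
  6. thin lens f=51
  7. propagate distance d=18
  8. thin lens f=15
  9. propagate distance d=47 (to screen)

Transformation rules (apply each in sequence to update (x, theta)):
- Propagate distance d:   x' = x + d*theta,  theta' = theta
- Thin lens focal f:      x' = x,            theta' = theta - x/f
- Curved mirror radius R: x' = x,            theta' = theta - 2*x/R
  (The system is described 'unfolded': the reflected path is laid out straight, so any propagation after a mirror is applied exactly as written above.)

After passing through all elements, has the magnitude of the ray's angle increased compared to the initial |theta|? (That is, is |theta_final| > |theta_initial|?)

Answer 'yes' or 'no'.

Initial: x=10.0000 theta=0.5000
After 1 (propagate distance d=6): x=13.0000 theta=0.5000
After 2 (thin lens f=19): x=13.0000 theta=-7/38 (≈-0.1842)
After 3 (propagate distance d=30): x=142/19 (≈7.4737) theta=-7/38 (≈-0.1842)
After 4 (thin lens f=17): x=142/19 (≈7.4737) theta=-403/646 (≈-0.6238)
After 5 (propagate distance d=36): x=-4840/323 (≈-14.9845) theta=-403/646 (≈-0.6238)
After 6 (thin lens f=51): x=-4840/323 (≈-14.9845) theta=-10873/32946 (≈-0.3300)
After 7 (propagate distance d=18): x=-114899/5491 (≈-20.9250) theta=-10873/32946 (≈-0.3300)
After 8 (thin lens f=15): x=-114899/5491 (≈-20.9250) theta=175433/164730 (≈1.0650)
After 9 (propagate distance d=47 (to screen)): x=4798381/164730 (≈29.1288) theta=175433/164730 (≈1.0650)
|theta_initial|=0.5000 |theta_final|=175433/164730 (≈1.0650) -> increased

Answer: yes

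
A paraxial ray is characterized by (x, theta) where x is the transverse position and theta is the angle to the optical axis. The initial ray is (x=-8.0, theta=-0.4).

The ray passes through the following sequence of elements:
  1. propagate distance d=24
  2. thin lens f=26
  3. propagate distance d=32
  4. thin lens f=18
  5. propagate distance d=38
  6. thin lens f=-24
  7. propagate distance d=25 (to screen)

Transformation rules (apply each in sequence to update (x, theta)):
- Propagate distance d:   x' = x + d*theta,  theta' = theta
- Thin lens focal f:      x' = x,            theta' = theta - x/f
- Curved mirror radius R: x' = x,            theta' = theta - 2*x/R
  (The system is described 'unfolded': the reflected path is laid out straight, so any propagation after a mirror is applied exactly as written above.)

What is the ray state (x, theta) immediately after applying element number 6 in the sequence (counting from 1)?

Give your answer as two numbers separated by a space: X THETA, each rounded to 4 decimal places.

Initial: x=-8.0000 theta=-0.4000
After 1 (propagate distance d=24): x=-17.6000 theta=-0.4000
After 2 (thin lens f=26): x=-17.6000 theta=18/65 (≈0.2769)
After 3 (propagate distance d=32): x=-568/65 (≈-8.7385) theta=18/65 (≈0.2769)
After 4 (thin lens f=18): x=-568/65 (≈-8.7385) theta=446/585 (≈0.7624)
After 5 (propagate distance d=38): x=11836/585 (≈20.2325) theta=446/585 (≈0.7624)
After 6 (thin lens f=-24): x=11836/585 (≈20.2325) theta=1127/702 (≈1.6054)
Rounded to 4 decimal places: x = 20.2325, theta = 1.6054

Answer: 20.2325 1.6054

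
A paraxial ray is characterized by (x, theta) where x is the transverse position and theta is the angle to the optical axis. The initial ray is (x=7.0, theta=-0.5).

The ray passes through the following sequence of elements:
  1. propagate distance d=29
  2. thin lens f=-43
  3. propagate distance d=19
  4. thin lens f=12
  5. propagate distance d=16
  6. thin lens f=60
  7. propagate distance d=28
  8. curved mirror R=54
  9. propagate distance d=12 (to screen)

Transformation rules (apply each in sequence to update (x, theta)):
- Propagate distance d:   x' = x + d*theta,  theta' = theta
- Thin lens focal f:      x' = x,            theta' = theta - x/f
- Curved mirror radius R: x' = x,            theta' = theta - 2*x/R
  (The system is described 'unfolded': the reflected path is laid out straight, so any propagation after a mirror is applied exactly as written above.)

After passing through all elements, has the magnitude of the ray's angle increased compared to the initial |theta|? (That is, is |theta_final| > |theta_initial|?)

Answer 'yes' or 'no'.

Answer: no

Derivation:
Initial: x=7.0000 theta=-0.5000
After 1 (propagate distance d=29): x=-7.5000 theta=-0.5000
After 2 (thin lens f=-43): x=-7.5000 theta=-29/43 (≈-0.6744)
After 3 (propagate distance d=19): x=-1747/86 (≈-20.3140) theta=-29/43 (≈-0.6744)
After 4 (thin lens f=12): x=-1747/86 (≈-20.3140) theta=1051/1032 (≈1.0184)
After 5 (propagate distance d=16): x=-1037/258 (≈-4.0194) theta=1051/1032 (≈1.0184)
After 6 (thin lens f=60): x=-1037/258 (≈-4.0194) theta=8401/7740 (≈1.0854)
After 7 (propagate distance d=28): x=102059/3870 (≈26.3718) theta=8401/7740 (≈1.0854)
After 8 (curved mirror R=54): x=102059/3870 (≈26.3718) theta=22709/208980 (≈0.1087)
After 9 (propagate distance d=12 (to screen)): x=963949/34830 (≈27.6758) theta=22709/208980 (≈0.1087)
|theta_initial|=0.5000 |theta_final|=22709/208980 (≈0.1087) -> not increased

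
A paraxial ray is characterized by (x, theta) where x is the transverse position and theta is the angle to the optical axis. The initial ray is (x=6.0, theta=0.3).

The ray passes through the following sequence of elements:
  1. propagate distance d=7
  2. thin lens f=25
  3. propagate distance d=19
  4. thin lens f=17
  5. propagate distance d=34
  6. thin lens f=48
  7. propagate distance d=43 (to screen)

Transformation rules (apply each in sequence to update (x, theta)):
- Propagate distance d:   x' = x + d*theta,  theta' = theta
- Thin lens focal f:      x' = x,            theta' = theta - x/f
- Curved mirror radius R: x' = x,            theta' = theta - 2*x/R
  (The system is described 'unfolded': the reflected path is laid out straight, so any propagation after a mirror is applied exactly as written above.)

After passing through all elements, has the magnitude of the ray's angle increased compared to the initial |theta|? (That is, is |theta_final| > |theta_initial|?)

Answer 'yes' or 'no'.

Answer: no

Derivation:
Initial: x=6.0000 theta=0.3000
After 1 (propagate distance d=7): x=8.1000 theta=0.3000
After 2 (thin lens f=25): x=8.1000 theta=-0.0240
After 3 (propagate distance d=19): x=7.6440 theta=-0.0240
After 4 (thin lens f=17): x=7.6440 theta=-2013/4250 (≈-0.4736)
After 5 (propagate distance d=34): x=-8.4600 theta=-2013/4250 (≈-0.4736)
After 6 (thin lens f=48): x=-8.4600 theta=-20223/68000 (≈-0.2974)
After 7 (propagate distance d=43 (to screen)): x=-1444869/68000 (≈-21.2481) theta=-20223/68000 (≈-0.2974)
|theta_initial|=0.3000 |theta_final|=20223/68000 (≈0.2974) -> not increased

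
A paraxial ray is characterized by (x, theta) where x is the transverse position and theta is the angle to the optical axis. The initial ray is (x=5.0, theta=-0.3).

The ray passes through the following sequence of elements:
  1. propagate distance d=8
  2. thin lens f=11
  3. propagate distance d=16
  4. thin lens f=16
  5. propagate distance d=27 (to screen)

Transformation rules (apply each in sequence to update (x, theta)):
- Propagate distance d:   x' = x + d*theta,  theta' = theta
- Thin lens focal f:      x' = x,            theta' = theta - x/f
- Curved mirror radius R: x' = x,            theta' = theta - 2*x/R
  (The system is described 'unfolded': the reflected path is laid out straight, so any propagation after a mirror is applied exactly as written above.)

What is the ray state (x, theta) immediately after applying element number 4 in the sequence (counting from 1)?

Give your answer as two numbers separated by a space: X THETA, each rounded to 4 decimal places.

Answer: -5.9818 -0.1625

Derivation:
Initial: x=5.0000 theta=-0.3000
After 1 (propagate distance d=8): x=2.6000 theta=-0.3000
After 2 (thin lens f=11): x=2.6000 theta=-59/110 (≈-0.5364)
After 3 (propagate distance d=16): x=-329/55 (≈-5.9818) theta=-59/110 (≈-0.5364)
After 4 (thin lens f=16): x=-329/55 (≈-5.9818) theta=-0.1625
Rounded to 4 decimal places: x = -5.9818, theta = -0.1625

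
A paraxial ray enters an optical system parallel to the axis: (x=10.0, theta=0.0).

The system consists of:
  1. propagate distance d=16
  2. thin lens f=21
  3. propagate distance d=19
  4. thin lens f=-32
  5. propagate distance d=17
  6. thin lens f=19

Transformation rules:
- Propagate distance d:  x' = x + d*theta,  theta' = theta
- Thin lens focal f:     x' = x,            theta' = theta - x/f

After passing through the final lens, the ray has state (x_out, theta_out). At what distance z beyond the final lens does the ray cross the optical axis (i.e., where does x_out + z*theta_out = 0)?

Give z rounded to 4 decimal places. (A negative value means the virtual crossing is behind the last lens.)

Initial: x=10.0000 theta=0.0000
After 1 (propagate distance d=16): x=10.0000 theta=0.0000
After 2 (thin lens f=21): x=10.0000 theta=-10/21 (≈-0.4762)
After 3 (propagate distance d=19): x=20/21 (≈0.9524) theta=-10/21 (≈-0.4762)
After 4 (thin lens f=-32): x=20/21 (≈0.9524) theta=-25/56 (≈-0.4464)
After 5 (propagate distance d=17): x=-1115/168 (≈-6.6369) theta=-25/56 (≈-0.4464)
After 6 (thin lens f=19): x=-1115/168 (≈-6.6369) theta=-155/1596 (≈-0.0971)
z_focus = -x_out/theta_out = -(-1115/168)/(-155/1596) = -4237/62 ≈ -68.3387
Rounded to 4 decimal places: z = -68.3387

Answer: -68.3387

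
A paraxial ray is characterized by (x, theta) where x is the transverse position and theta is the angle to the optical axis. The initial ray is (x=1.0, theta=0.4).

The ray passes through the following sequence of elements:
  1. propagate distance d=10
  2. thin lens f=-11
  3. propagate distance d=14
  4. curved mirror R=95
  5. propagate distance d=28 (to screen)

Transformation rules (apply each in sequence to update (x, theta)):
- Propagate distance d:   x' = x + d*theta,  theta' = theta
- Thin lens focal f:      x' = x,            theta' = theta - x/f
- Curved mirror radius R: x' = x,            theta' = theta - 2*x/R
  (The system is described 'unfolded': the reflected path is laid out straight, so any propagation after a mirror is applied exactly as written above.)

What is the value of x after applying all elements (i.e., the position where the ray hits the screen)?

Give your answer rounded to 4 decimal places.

Initial: x=1.0000 theta=0.4000
After 1 (propagate distance d=10): x=5.0000 theta=0.4000
After 2 (thin lens f=-11): x=5.0000 theta=47/55 (≈0.8545)
After 3 (propagate distance d=14): x=933/55 (≈16.9636) theta=47/55 (≈0.8545)
After 4 (curved mirror R=95): x=933/55 (≈16.9636) theta=2599/5225 (≈0.4974)
After 5 (propagate distance d=28 (to screen)): x=161407/5225 (≈30.8913) theta=2599/5225 (≈0.4974)
Rounded to 4 decimal places: x = 30.8913

Answer: 30.8913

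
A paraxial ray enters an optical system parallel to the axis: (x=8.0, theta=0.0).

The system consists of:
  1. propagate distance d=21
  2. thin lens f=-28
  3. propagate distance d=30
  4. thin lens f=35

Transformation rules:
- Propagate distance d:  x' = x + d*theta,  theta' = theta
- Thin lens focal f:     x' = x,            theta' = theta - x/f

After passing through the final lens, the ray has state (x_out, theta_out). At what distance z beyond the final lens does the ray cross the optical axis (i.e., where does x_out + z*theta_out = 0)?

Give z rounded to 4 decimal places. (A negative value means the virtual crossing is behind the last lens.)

Initial: x=8.0000 theta=0.0000
After 1 (propagate distance d=21): x=8.0000 theta=0.0000
After 2 (thin lens f=-28): x=8.0000 theta=2/7 (≈0.2857)
After 3 (propagate distance d=30): x=116/7 (≈16.5714) theta=2/7 (≈0.2857)
After 4 (thin lens f=35): x=116/7 (≈16.5714) theta=-46/245 (≈-0.1878)
z_focus = -x_out/theta_out = -(116/7)/(-46/245) = 2030/23 ≈ 88.2609
Rounded to 4 decimal places: z = 88.2609

Answer: 88.2609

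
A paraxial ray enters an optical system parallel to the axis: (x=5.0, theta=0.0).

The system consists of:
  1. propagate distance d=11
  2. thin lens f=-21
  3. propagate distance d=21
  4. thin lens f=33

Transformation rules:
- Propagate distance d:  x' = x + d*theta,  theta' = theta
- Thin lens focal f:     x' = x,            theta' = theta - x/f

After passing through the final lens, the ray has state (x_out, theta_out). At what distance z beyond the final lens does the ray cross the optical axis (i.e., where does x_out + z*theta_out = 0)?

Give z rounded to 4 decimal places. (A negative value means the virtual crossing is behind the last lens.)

Answer: 154.0000

Derivation:
Initial: x=5.0000 theta=0.0000
After 1 (propagate distance d=11): x=5.0000 theta=0.0000
After 2 (thin lens f=-21): x=5.0000 theta=5/21 (≈0.2381)
After 3 (propagate distance d=21): x=10.0000 theta=5/21 (≈0.2381)
After 4 (thin lens f=33): x=10.0000 theta=-5/77 (≈-0.0649)
z_focus = -x_out/theta_out = -(10.0000)/(-5/77) = 154.0000
Rounded to 4 decimal places: z = 154.0000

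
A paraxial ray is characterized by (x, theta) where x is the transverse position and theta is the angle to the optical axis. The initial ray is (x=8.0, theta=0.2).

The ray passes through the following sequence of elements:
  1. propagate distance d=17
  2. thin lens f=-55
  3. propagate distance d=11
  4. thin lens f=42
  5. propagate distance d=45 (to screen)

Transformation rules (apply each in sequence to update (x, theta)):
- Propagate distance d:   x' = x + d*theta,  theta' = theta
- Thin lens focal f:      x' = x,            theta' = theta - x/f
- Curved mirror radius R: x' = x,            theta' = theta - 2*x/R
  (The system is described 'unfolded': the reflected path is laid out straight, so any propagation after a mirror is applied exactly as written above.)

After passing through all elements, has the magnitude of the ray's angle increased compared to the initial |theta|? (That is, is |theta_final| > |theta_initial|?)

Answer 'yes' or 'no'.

Initial: x=8.0000 theta=0.2000
After 1 (propagate distance d=17): x=11.4000 theta=0.2000
After 2 (thin lens f=-55): x=11.4000 theta=112/275 (≈0.4073)
After 3 (propagate distance d=11): x=15.8800 theta=112/275 (≈0.4073)
After 4 (thin lens f=42): x=15.8800 theta=337/11550 (≈0.0292)
After 5 (propagate distance d=45 (to screen)): x=66193/3850 (≈17.1930) theta=337/11550 (≈0.0292)
|theta_initial|=0.2000 |theta_final|=337/11550 (≈0.0292) -> not increased

Answer: no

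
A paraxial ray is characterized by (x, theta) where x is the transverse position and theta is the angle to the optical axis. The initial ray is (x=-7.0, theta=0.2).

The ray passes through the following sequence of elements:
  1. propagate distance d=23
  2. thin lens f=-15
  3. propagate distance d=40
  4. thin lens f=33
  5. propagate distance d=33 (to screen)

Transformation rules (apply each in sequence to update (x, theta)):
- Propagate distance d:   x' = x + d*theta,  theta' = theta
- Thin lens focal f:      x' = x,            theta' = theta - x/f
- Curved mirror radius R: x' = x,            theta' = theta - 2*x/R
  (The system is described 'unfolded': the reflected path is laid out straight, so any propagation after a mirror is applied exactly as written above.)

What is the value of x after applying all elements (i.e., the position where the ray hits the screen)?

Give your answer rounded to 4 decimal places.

Initial: x=-7.0000 theta=0.2000
After 1 (propagate distance d=23): x=-2.4000 theta=0.2000
After 2 (thin lens f=-15): x=-2.4000 theta=0.0400
After 3 (propagate distance d=40): x=-0.8000 theta=0.0400
After 4 (thin lens f=33): x=-0.8000 theta=53/825 (≈0.0642)
After 5 (propagate distance d=33 (to screen)): x=1.3200 theta=53/825 (≈0.0642)
Rounded to 4 decimal places: x = 1.3200

Answer: 1.3200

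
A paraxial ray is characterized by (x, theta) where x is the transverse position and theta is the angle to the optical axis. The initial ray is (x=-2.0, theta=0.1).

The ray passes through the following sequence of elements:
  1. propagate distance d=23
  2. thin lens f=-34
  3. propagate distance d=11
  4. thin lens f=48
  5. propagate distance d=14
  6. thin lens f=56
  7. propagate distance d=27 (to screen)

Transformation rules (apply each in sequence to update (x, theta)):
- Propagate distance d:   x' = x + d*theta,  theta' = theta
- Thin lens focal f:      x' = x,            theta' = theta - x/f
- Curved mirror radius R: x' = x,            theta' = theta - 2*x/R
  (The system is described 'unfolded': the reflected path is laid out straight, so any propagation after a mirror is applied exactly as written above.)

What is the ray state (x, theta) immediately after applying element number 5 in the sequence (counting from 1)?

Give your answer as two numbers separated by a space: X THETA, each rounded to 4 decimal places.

Initial: x=-2.0000 theta=0.1000
After 1 (propagate distance d=23): x=0.3000 theta=0.1000
After 2 (thin lens f=-34): x=0.3000 theta=37/340 (≈0.1088)
After 3 (propagate distance d=11): x=509/340 (≈1.4971) theta=37/340 (≈0.1088)
After 4 (thin lens f=48): x=509/340 (≈1.4971) theta=1267/16320 (≈0.0776)
After 5 (propagate distance d=14): x=4217/1632 (≈2.5839) theta=1267/16320 (≈0.0776)
Rounded to 4 decimal places: x = 2.5839, theta = 0.0776

Answer: 2.5839 0.0776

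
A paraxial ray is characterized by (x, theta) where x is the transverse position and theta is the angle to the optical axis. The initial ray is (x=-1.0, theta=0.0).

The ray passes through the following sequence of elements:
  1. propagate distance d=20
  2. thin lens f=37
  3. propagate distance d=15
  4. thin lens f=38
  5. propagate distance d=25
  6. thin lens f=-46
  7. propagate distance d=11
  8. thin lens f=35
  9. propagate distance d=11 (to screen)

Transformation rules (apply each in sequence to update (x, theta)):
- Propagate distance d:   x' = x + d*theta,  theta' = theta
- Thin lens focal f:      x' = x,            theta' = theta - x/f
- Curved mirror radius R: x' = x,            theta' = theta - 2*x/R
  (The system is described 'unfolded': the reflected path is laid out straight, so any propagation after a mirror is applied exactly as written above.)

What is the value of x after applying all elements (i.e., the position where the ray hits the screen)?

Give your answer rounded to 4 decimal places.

Initial: x=-1.0000 theta=0.0000
After 1 (propagate distance d=20): x=-1.0000 theta=0.0000
After 2 (thin lens f=37): x=-1.0000 theta=1/37 (≈0.0270)
After 3 (propagate distance d=15): x=-22/37 (≈-0.5946) theta=1/37 (≈0.0270)
After 4 (thin lens f=38): x=-22/37 (≈-0.5946) theta=30/703 (≈0.0427)
After 5 (propagate distance d=25): x=332/703 (≈0.4723) theta=30/703 (≈0.0427)
After 6 (thin lens f=-46): x=332/703 (≈0.4723) theta=856/16169 (≈0.0529)
After 7 (propagate distance d=11): x=17052/16169 (≈1.0546) theta=856/16169 (≈0.0529)
After 8 (thin lens f=35): x=17052/16169 (≈1.0546) theta=1844/80845 (≈0.0228)
After 9 (propagate distance d=11 (to screen)): x=105544/80845 (≈1.3055) theta=1844/80845 (≈0.0228)
Rounded to 4 decimal places: x = 1.3055

Answer: 1.3055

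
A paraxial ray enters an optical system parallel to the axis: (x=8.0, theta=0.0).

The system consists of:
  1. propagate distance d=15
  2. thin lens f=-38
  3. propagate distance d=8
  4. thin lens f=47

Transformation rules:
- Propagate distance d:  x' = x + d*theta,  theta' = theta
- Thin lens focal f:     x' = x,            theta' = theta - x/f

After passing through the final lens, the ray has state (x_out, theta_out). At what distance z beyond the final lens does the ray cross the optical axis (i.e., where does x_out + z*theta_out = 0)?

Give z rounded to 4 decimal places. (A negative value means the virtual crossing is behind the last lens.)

Initial: x=8.0000 theta=0.0000
After 1 (propagate distance d=15): x=8.0000 theta=0.0000
After 2 (thin lens f=-38): x=8.0000 theta=4/19 (≈0.2105)
After 3 (propagate distance d=8): x=184/19 (≈9.6842) theta=4/19 (≈0.2105)
After 4 (thin lens f=47): x=184/19 (≈9.6842) theta=4/893 (≈0.0045)
z_focus = -x_out/theta_out = -(184/19)/(4/893) = -2162.0000
Rounded to 4 decimal places: z = -2162.0000

Answer: -2162.0000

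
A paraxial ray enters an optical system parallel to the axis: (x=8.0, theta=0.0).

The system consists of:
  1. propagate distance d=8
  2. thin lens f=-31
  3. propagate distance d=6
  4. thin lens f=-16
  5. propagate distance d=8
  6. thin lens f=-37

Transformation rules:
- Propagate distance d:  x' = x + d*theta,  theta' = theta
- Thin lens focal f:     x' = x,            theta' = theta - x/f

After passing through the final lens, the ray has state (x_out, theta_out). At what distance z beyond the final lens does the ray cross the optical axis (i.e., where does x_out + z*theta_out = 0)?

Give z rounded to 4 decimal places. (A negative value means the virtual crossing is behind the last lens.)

Answer: -12.6275

Derivation:
Initial: x=8.0000 theta=0.0000
After 1 (propagate distance d=8): x=8.0000 theta=0.0000
After 2 (thin lens f=-31): x=8.0000 theta=8/31 (≈0.2581)
After 3 (propagate distance d=6): x=296/31 (≈9.5484) theta=8/31 (≈0.2581)
After 4 (thin lens f=-16): x=296/31 (≈9.5484) theta=53/62 (≈0.8548)
After 5 (propagate distance d=8): x=508/31 (≈16.3871) theta=53/62 (≈0.8548)
After 6 (thin lens f=-37): x=508/31 (≈16.3871) theta=2977/2294 (≈1.2977)
z_focus = -x_out/theta_out = -(508/31)/(2977/2294) = -37592/2977 ≈ -12.6275
Rounded to 4 decimal places: z = -12.6275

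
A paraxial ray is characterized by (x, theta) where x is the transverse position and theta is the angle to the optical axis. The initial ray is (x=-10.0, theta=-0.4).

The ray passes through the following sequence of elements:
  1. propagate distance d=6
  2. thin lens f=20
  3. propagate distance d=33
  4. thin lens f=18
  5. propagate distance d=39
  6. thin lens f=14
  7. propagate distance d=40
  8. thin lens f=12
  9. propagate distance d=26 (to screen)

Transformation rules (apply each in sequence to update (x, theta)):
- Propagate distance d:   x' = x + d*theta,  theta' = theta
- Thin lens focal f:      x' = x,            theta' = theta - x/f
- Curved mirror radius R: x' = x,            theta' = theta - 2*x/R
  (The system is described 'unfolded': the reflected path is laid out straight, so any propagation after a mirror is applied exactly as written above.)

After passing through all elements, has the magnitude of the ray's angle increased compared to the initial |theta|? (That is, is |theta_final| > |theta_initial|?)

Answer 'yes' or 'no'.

Answer: no

Derivation:
Initial: x=-10.0000 theta=-0.4000
After 1 (propagate distance d=6): x=-12.4000 theta=-0.4000
After 2 (thin lens f=20): x=-12.4000 theta=0.2200
After 3 (propagate distance d=33): x=-5.1400 theta=0.2200
After 4 (thin lens f=18): x=-5.1400 theta=91/180 (≈0.5056)
After 5 (propagate distance d=39): x=4373/300 (≈14.5767) theta=91/180 (≈0.5056)
After 6 (thin lens f=14): x=4373/300 (≈14.5767) theta=-6749/12600 (≈-0.5356)
After 7 (propagate distance d=40): x=-43147/6300 (≈-6.8487) theta=-6749/12600 (≈-0.5356)
After 8 (thin lens f=12): x=-43147/6300 (≈-6.8487) theta=379/10800 (≈0.0351)
After 9 (propagate distance d=26 (to screen)): x=-224393/37800 (≈-5.9363) theta=379/10800 (≈0.0351)
|theta_initial|=0.4000 |theta_final|=379/10800 (≈0.0351) -> not increased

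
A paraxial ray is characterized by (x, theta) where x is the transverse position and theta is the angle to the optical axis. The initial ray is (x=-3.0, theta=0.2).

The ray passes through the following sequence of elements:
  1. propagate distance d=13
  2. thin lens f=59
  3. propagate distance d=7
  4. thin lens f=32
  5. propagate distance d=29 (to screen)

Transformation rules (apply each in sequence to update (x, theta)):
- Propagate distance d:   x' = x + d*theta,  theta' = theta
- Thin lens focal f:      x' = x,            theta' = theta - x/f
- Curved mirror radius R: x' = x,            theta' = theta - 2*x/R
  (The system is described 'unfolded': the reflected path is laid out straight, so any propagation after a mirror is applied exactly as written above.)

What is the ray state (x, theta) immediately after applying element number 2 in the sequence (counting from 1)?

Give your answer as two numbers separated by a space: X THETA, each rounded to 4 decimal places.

Initial: x=-3.0000 theta=0.2000
After 1 (propagate distance d=13): x=-0.4000 theta=0.2000
After 2 (thin lens f=59): x=-0.4000 theta=61/295 (≈0.2068)
Rounded to 4 decimal places: x = -0.4000, theta = 0.2068

Answer: -0.4000 0.2068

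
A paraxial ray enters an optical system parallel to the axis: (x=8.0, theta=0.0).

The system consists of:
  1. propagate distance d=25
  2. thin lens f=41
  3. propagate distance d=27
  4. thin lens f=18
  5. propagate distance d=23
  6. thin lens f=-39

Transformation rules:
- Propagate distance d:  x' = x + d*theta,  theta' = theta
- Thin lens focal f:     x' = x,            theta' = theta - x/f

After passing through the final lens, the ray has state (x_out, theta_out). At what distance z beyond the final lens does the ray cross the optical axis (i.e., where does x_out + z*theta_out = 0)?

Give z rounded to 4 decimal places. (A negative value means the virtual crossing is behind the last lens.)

Initial: x=8.0000 theta=0.0000
After 1 (propagate distance d=25): x=8.0000 theta=0.0000
After 2 (thin lens f=41): x=8.0000 theta=-8/41 (≈-0.1951)
After 3 (propagate distance d=27): x=112/41 (≈2.7317) theta=-8/41 (≈-0.1951)
After 4 (thin lens f=18): x=112/41 (≈2.7317) theta=-128/369 (≈-0.3469)
After 5 (propagate distance d=23): x=-1936/369 (≈-5.2466) theta=-128/369 (≈-0.3469)
After 6 (thin lens f=-39): x=-1936/369 (≈-5.2466) theta=-6928/14391 (≈-0.4814)
z_focus = -x_out/theta_out = -(-1936/369)/(-6928/14391) = -4719/433 ≈ -10.8984
Rounded to 4 decimal places: z = -10.8984

Answer: -10.8984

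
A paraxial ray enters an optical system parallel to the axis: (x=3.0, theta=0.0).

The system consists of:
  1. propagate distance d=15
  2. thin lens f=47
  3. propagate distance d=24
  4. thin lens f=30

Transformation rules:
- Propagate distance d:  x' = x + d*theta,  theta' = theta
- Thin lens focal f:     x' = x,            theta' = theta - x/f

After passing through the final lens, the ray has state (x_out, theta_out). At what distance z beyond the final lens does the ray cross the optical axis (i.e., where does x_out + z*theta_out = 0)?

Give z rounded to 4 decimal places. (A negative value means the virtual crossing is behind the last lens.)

Initial: x=3.0000 theta=0.0000
After 1 (propagate distance d=15): x=3.0000 theta=0.0000
After 2 (thin lens f=47): x=3.0000 theta=-3/47 (≈-0.0638)
After 3 (propagate distance d=24): x=69/47 (≈1.4681) theta=-3/47 (≈-0.0638)
After 4 (thin lens f=30): x=69/47 (≈1.4681) theta=-53/470 (≈-0.1128)
z_focus = -x_out/theta_out = -(69/47)/(-53/470) = 690/53 ≈ 13.0189
Rounded to 4 decimal places: z = 13.0189

Answer: 13.0189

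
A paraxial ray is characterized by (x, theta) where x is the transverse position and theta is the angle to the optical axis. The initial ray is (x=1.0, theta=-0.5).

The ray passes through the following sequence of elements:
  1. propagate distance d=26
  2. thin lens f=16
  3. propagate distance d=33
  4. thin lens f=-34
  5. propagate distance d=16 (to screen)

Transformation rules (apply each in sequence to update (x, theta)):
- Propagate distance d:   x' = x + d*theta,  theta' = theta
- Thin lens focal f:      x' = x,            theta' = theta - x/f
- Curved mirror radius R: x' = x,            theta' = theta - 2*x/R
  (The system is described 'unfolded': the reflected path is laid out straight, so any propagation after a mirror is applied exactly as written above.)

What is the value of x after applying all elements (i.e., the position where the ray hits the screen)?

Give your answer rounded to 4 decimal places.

Initial: x=1.0000 theta=-0.5000
After 1 (propagate distance d=26): x=-12.0000 theta=-0.5000
After 2 (thin lens f=16): x=-12.0000 theta=0.2500
After 3 (propagate distance d=33): x=-3.7500 theta=0.2500
After 4 (thin lens f=-34): x=-3.7500 theta=19/136 (≈0.1397)
After 5 (propagate distance d=16 (to screen)): x=-103/68 (≈-1.5147) theta=19/136 (≈0.1397)
Rounded to 4 decimal places: x = -1.5147

Answer: -1.5147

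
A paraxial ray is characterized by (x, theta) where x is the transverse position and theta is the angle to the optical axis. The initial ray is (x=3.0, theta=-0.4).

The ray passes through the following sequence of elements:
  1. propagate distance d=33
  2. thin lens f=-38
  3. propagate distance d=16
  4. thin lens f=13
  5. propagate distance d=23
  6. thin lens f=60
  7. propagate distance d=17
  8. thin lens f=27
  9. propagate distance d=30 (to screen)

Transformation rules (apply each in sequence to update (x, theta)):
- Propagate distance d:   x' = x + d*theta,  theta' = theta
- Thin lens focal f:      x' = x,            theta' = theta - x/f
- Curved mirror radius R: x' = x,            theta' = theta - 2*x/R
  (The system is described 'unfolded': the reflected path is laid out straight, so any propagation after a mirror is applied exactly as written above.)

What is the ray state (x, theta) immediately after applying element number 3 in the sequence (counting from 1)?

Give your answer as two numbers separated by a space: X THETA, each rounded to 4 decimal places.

Initial: x=3.0000 theta=-0.4000
After 1 (propagate distance d=33): x=-10.2000 theta=-0.4000
After 2 (thin lens f=-38): x=-10.2000 theta=-127/190 (≈-0.6684)
After 3 (propagate distance d=16): x=-397/19 (≈-20.8947) theta=-127/190 (≈-0.6684)
Rounded to 4 decimal places: x = -20.8947, theta = -0.6684

Answer: -20.8947 -0.6684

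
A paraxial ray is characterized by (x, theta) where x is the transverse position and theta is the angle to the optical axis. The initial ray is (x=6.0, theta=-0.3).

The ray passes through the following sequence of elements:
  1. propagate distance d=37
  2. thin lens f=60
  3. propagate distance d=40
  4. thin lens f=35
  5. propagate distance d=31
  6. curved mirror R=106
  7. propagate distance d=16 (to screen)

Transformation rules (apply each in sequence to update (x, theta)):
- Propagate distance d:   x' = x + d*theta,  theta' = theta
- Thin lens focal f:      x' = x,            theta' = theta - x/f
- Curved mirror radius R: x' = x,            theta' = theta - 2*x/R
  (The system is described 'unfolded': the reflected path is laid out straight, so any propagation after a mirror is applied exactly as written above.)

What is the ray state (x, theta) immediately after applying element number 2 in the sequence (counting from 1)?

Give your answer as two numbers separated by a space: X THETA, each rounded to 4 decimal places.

Initial: x=6.0000 theta=-0.3000
After 1 (propagate distance d=37): x=-5.1000 theta=-0.3000
After 2 (thin lens f=60): x=-5.1000 theta=-0.2150
Rounded to 4 decimal places: x = -5.1000, theta = -0.2150

Answer: -5.1000 -0.2150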